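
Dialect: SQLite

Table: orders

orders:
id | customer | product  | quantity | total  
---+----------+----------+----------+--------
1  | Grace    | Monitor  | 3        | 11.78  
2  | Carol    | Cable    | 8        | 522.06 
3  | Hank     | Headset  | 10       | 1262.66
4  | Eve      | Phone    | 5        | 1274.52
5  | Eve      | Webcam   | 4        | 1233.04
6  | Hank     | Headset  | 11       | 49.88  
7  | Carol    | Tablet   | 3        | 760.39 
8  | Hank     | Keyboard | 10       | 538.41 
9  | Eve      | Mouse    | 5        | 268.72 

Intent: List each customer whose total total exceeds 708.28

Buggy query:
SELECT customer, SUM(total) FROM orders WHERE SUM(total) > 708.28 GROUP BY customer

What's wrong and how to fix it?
Bug: SUM(total) is an aggregate, but WHERE filters rows before aggregation

Fix: Use HAVING (which filters groups after aggregation) instead of WHERE

Corrected query:
SELECT customer, SUM(total) FROM orders GROUP BY customer HAVING SUM(total) > 708.28

Result:
customer | SUM(total)
---------+-----------
Carol    | 1282.45   
Eve      | 2776.28   
Hank     | 1850.95   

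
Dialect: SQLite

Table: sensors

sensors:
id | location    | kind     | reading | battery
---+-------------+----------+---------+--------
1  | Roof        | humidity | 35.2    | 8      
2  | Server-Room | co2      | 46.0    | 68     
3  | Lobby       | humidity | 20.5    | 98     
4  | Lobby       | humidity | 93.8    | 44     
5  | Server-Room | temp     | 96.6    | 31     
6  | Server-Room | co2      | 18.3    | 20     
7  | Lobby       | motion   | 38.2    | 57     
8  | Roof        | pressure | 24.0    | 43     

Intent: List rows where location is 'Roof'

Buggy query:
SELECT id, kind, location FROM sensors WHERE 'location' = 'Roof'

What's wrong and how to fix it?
Bug: 'location' in single quotes is a string literal, not the column; the comparison is literal-vs-literal and never true

Fix: Remove the quotes around the column name (or use double quotes for an identifier)

Corrected query:
SELECT id, kind, location FROM sensors WHERE location = 'Roof'

Result:
id | kind     | location
---+----------+---------
1  | humidity | Roof    
8  | pressure | Roof    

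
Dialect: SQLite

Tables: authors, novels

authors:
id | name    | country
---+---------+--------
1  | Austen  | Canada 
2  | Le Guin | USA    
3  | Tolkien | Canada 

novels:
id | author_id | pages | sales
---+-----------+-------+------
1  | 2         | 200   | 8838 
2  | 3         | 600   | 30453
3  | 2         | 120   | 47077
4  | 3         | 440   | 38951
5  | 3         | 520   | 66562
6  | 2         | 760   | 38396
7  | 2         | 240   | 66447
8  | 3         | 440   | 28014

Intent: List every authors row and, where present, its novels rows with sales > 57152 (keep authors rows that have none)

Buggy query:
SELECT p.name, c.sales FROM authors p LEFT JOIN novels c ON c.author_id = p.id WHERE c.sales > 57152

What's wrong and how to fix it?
Bug: Filtering c.sales in WHERE discards the NULL rows produced by LEFT JOIN, turning it into an inner join

Fix: Move the right-table condition into the ON clause so unmatched parents are kept

Corrected query:
SELECT p.name, c.sales FROM authors p LEFT JOIN novels c ON c.author_id = p.id AND c.sales > 57152

Result:
name    | sales
--------+------
Austen  | NULL 
Le Guin | 66447
Tolkien | 66562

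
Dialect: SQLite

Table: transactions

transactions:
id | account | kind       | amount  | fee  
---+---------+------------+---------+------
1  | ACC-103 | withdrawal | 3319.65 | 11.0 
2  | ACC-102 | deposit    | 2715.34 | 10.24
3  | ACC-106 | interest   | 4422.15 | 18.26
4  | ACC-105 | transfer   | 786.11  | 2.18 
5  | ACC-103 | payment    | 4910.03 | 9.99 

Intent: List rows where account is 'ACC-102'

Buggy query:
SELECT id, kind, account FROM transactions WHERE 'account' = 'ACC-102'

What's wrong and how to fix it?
Bug: Single quotes denote string literals in SQL; the column name is being compared as a constant string

Fix: Reference the column as account without single quotes

Corrected query:
SELECT id, kind, account FROM transactions WHERE account = 'ACC-102'

Result:
id | kind    | account
---+---------+--------
2  | deposit | ACC-102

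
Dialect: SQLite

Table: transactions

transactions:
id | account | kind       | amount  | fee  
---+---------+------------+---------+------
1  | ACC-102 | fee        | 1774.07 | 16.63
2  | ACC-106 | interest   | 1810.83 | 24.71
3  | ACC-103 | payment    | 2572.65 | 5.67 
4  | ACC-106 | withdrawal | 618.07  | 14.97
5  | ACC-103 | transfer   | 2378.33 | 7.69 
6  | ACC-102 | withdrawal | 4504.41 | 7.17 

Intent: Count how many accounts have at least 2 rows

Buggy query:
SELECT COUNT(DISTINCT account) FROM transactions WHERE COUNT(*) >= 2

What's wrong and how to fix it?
Bug: COUNT(*) cannot appear in WHERE; the per-group count doesn't exist yet

Fix: Use a subquery that GROUPs and filters with HAVING, then count its rows

Corrected query:
SELECT COUNT(*) FROM (SELECT account FROM transactions GROUP BY account HAVING COUNT(*) >= 2)

Result:
COUNT(*)
--------
3       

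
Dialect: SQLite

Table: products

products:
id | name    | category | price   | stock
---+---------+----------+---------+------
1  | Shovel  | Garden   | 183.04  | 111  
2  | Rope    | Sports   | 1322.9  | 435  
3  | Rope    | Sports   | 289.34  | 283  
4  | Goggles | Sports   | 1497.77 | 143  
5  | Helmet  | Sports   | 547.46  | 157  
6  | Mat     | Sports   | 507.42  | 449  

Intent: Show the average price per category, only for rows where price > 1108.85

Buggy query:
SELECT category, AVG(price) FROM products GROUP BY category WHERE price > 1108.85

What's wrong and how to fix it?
Bug: WHERE cannot follow GROUP BY

Fix: Place WHERE between FROM and GROUP BY

Corrected query:
SELECT category, AVG(price) FROM products WHERE price > 1108.85 GROUP BY category

Result:
category | AVG(price)
---------+-----------
Sports   | 1410.335  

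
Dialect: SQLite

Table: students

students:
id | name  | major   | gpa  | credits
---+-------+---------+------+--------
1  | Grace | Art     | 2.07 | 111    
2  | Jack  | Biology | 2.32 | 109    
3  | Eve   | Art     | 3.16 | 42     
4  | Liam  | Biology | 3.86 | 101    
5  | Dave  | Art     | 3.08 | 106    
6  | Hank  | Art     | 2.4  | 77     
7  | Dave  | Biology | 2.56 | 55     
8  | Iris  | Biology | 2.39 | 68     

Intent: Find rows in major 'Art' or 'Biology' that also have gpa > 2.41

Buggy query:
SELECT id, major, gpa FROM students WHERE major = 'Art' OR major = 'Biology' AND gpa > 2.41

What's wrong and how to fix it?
Bug: AND binds tighter than OR, so this parses as major = 'Art' OR (major = 'Biology' AND gpa > 2.41)

Fix: Group the OR with parentheses (or use IN), then AND the threshold

Corrected query:
SELECT id, major, gpa FROM students WHERE (major = 'Art' OR major = 'Biology') AND gpa > 2.41

Result:
id | major   | gpa 
---+---------+-----
3  | Art     | 3.16
4  | Biology | 3.86
5  | Art     | 3.08
7  | Biology | 2.56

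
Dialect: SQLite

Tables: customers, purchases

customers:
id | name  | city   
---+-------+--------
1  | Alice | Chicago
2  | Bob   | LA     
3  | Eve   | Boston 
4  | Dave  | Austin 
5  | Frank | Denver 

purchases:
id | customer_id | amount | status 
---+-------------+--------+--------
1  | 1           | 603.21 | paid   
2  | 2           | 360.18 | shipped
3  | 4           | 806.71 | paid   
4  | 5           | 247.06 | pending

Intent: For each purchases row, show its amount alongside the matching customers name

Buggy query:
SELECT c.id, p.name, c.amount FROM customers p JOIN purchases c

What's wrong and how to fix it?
Bug: Missing join condition: each purchases row is matched to all customers rows instead of just its own

Fix: Add ON c.customer_id = p.id to the JOIN

Corrected query:
SELECT c.id, p.name, c.amount FROM customers p JOIN purchases c ON c.customer_id = p.id

Result:
id | name  | amount
---+-------+-------
1  | Alice | 603.21
2  | Bob   | 360.18
3  | Dave  | 806.71
4  | Frank | 247.06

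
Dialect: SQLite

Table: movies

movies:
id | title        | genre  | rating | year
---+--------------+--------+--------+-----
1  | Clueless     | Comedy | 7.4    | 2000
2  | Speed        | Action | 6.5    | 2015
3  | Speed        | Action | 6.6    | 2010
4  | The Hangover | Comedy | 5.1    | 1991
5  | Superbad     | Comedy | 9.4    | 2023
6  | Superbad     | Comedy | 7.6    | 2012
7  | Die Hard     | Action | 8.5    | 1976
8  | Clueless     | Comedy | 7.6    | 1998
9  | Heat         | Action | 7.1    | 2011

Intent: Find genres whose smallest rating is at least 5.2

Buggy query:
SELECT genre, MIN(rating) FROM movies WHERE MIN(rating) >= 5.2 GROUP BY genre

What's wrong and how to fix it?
Bug: MIN() in WHERE is a misuse of aggregate

Fix: Use HAVING for the per-group MIN condition

Corrected query:
SELECT genre, MIN(rating) FROM movies GROUP BY genre HAVING MIN(rating) >= 5.2

Result:
genre  | MIN(rating)
-------+------------
Action | 6.5        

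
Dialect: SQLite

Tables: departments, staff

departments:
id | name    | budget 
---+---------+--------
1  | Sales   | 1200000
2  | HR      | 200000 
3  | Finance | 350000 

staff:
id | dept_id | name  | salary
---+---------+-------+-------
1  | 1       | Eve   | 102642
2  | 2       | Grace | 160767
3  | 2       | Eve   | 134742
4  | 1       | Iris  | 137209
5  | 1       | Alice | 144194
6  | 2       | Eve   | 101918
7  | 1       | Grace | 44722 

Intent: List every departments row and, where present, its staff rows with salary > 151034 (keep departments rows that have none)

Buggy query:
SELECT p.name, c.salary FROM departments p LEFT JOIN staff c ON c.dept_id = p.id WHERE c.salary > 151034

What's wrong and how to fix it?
Bug: Filtering c.salary in WHERE discards the NULL rows produced by LEFT JOIN, turning it into an inner join

Fix: Put 'c.salary > 151034' in the JOIN's ON clause instead of WHERE

Corrected query:
SELECT p.name, c.salary FROM departments p LEFT JOIN staff c ON c.dept_id = p.id AND c.salary > 151034

Result:
name    | salary
--------+-------
Sales   | NULL  
HR      | 160767
Finance | NULL  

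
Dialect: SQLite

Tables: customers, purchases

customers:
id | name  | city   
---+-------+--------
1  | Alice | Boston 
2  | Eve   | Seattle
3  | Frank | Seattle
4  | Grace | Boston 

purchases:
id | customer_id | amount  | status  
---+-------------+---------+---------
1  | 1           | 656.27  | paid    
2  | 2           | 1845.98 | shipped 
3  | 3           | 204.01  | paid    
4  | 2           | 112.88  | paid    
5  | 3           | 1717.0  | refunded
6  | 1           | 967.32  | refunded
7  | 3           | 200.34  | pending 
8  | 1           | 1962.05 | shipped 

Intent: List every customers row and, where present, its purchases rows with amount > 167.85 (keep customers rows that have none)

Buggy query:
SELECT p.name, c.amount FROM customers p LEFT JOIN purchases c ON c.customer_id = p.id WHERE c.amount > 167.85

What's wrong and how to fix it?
Bug: Filtering c.amount in WHERE discards the NULL rows produced by LEFT JOIN, turning it into an inner join

Fix: Move the right-table condition into the ON clause so unmatched parents are kept

Corrected query:
SELECT p.name, c.amount FROM customers p LEFT JOIN purchases c ON c.customer_id = p.id AND c.amount > 167.85

Result:
name  | amount 
------+--------
Alice | 656.27 
Alice | 967.32 
Alice | 1962.05
Eve   | 1845.98
Frank | 200.34 
Frank | 204.01 
Frank | 1717   
Grace | NULL   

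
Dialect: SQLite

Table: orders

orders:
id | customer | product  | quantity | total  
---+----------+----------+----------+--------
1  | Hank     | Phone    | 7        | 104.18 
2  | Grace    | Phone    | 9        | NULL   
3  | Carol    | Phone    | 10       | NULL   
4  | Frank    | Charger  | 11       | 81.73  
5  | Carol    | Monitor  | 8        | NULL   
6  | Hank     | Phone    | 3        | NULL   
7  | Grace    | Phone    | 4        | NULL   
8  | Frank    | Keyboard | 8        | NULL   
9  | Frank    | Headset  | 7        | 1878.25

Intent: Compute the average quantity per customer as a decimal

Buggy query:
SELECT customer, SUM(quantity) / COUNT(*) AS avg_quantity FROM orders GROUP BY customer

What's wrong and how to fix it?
Bug: Both operands are integers, so '/' performs integer division and truncates

Fix: Multiply by 1.0 (or CAST to REAL) to force floating-point division

Corrected query:
SELECT customer, SUM(quantity) * 1.0 / COUNT(*) AS avg_quantity FROM orders GROUP BY customer

Result:
customer | avg_quantity
---------+-------------
Carol    | 9           
Frank    | 8.666667    
Grace    | 6.5         
Hank     | 5           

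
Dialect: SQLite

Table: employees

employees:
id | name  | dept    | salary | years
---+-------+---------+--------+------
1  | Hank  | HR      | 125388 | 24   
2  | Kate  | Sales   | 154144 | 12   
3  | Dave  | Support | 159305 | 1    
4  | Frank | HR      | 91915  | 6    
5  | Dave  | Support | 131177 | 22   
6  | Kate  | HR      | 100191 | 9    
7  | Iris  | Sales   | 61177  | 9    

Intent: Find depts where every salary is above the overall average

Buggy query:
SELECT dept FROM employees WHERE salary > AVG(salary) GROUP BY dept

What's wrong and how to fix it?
Bug: AVG() is an aggregate; it can't sit directly in WHERE

Fix: Compute the overall average in a scalar subquery and compare each group's MIN against it in HAVING

Corrected query:
SELECT dept FROM employees GROUP BY dept HAVING MIN(salary) > (SELECT AVG(salary) FROM employees)

Result:
dept   
-------
Support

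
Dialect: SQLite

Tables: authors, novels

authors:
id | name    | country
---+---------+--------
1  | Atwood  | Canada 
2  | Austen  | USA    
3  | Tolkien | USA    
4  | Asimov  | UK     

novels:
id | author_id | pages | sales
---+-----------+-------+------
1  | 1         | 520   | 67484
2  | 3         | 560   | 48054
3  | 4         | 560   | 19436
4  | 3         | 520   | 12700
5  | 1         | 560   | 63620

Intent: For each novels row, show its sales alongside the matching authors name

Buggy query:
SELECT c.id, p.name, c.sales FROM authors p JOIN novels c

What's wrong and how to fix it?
Bug: JOIN with no ON clause produces a cartesian product; every novels row pairs with every authors row

Fix: Specify the join condition linking the foreign key to the parent id

Corrected query:
SELECT c.id, p.name, c.sales FROM authors p JOIN novels c ON c.author_id = p.id

Result:
id | name    | sales
---+---------+------
1  | Atwood  | 67484
2  | Tolkien | 48054
3  | Asimov  | 19436
4  | Tolkien | 12700
5  | Atwood  | 63620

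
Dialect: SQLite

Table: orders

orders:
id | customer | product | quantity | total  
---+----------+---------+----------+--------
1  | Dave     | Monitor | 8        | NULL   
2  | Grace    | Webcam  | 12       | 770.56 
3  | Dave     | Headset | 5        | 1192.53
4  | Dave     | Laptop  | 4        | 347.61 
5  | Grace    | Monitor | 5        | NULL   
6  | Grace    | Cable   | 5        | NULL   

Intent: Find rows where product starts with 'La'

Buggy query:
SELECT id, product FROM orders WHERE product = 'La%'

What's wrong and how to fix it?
Bug: Wildcards only work with LIKE; '=' treats '%' as a literal character

Fix: Replace '=' with LIKE so 'La%' is treated as a pattern

Corrected query:
SELECT id, product FROM orders WHERE product LIKE 'La%'

Result:
id | product
---+--------
4  | Laptop 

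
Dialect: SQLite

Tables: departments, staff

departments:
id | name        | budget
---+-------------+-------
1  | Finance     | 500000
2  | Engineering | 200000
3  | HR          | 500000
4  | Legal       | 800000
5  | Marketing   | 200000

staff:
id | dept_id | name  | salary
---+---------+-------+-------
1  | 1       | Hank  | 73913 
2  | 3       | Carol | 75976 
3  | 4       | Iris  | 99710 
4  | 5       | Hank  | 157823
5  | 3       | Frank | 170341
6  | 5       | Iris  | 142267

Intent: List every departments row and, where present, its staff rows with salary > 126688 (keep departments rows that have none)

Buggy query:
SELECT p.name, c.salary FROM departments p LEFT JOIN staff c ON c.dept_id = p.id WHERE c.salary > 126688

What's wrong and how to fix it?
Bug: Filtering c.salary in WHERE discards the NULL rows produced by LEFT JOIN, turning it into an inner join

Fix: Put 'c.salary > 126688' in the JOIN's ON clause instead of WHERE

Corrected query:
SELECT p.name, c.salary FROM departments p LEFT JOIN staff c ON c.dept_id = p.id AND c.salary > 126688

Result:
name        | salary
------------+-------
Finance     | NULL  
Engineering | NULL  
HR          | 170341
Legal       | NULL  
Marketing   | 142267
Marketing   | 157823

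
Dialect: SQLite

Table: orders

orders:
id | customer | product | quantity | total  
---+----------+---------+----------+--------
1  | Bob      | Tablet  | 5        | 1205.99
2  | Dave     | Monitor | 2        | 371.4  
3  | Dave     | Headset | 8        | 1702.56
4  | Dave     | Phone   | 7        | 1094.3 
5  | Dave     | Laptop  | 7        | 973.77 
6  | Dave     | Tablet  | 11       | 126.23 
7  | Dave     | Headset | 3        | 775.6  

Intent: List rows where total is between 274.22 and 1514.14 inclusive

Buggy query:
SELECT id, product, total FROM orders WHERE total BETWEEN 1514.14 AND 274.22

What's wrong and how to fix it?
Bug: BETWEEN expects the lower bound first; with 1514.14 AND 274.22 the range is empty

Fix: Write BETWEEN 274.22 AND 1514.14

Corrected query:
SELECT id, product, total FROM orders WHERE total BETWEEN 274.22 AND 1514.14

Result:
id | product | total  
---+---------+--------
1  | Tablet  | 1205.99
2  | Monitor | 371.4  
4  | Phone   | 1094.3 
5  | Laptop  | 973.77 
7  | Headset | 775.6  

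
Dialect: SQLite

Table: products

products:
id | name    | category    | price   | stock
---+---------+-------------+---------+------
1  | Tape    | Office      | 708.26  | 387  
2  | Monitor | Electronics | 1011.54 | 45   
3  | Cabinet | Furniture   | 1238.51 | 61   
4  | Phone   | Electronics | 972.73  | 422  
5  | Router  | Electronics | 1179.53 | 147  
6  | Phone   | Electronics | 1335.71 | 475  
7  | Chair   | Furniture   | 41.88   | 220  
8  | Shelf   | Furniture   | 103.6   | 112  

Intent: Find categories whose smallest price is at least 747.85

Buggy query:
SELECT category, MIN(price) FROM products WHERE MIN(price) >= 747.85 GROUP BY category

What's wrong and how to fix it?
Bug: MIN() in WHERE is a misuse of aggregate

Fix: Use HAVING for the per-group MIN condition

Corrected query:
SELECT category, MIN(price) FROM products GROUP BY category HAVING MIN(price) >= 747.85

Result:
category    | MIN(price)
------------+-----------
Electronics | 972.73    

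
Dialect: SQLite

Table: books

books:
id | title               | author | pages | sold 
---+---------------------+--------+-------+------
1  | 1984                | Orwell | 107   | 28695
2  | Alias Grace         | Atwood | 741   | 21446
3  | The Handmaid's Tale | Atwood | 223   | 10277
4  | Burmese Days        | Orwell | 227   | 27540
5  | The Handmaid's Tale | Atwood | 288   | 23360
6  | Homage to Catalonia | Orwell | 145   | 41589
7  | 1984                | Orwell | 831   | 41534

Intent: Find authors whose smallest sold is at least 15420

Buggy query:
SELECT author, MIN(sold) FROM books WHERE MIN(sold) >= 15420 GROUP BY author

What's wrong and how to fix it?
Bug: MIN() in WHERE is a misuse of aggregate

Fix: Use HAVING for the per-group MIN condition

Corrected query:
SELECT author, MIN(sold) FROM books GROUP BY author HAVING MIN(sold) >= 15420

Result:
author | MIN(sold)
-------+----------
Orwell | 27540    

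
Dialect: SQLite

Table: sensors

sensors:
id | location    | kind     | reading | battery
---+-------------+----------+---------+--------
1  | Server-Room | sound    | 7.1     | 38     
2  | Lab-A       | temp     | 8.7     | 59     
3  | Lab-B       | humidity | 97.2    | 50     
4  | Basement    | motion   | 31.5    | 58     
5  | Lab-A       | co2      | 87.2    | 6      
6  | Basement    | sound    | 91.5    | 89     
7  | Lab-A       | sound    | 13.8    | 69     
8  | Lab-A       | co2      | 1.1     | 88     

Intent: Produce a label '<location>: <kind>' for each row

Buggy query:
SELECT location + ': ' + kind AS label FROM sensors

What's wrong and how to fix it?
Bug: SQLite uses || for string concatenation; + coerces text to numbers (yielding 0)

Fix: Use the || operator for string concatenation

Corrected query:
SELECT location || ': ' || kind AS label FROM sensors

Result:
label             
------------------
Server-Room: sound
Lab-A: temp       
Lab-B: humidity   
Basement: motion  
Lab-A: co2        
Basement: sound   
Lab-A: sound      
Lab-A: co2        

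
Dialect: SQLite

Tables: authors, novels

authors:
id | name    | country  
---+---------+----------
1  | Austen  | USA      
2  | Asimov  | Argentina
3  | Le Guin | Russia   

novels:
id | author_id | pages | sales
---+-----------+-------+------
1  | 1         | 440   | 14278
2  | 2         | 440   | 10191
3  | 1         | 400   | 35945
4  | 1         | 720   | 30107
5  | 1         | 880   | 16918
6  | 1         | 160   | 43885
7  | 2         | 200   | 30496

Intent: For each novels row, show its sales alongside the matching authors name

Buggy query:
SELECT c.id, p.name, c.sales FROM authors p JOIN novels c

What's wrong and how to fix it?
Bug: Missing join condition: each novels row is matched to all authors rows instead of just its own

Fix: Specify the join condition linking the foreign key to the parent id

Corrected query:
SELECT c.id, p.name, c.sales FROM authors p JOIN novels c ON c.author_id = p.id

Result:
id | name   | sales
---+--------+------
1  | Austen | 14278
2  | Asimov | 10191
3  | Austen | 35945
4  | Austen | 30107
5  | Austen | 16918
6  | Austen | 43885
7  | Asimov | 30496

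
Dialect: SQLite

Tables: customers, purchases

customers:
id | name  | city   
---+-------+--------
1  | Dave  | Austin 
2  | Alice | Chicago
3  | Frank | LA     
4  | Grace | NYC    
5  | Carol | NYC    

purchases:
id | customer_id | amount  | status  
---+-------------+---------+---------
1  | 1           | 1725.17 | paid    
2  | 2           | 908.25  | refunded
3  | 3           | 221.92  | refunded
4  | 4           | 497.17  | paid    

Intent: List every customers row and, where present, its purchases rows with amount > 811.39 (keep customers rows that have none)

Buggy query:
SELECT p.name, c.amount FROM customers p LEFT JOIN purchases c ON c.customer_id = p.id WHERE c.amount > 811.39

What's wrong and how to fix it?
Bug: Filtering c.amount in WHERE discards the NULL rows produced by LEFT JOIN, turning it into an inner join

Fix: Move the right-table condition into the ON clause so unmatched parents are kept

Corrected query:
SELECT p.name, c.amount FROM customers p LEFT JOIN purchases c ON c.customer_id = p.id AND c.amount > 811.39

Result:
name  | amount 
------+--------
Dave  | 1725.17
Alice | 908.25 
Frank | NULL   
Grace | NULL   
Carol | NULL   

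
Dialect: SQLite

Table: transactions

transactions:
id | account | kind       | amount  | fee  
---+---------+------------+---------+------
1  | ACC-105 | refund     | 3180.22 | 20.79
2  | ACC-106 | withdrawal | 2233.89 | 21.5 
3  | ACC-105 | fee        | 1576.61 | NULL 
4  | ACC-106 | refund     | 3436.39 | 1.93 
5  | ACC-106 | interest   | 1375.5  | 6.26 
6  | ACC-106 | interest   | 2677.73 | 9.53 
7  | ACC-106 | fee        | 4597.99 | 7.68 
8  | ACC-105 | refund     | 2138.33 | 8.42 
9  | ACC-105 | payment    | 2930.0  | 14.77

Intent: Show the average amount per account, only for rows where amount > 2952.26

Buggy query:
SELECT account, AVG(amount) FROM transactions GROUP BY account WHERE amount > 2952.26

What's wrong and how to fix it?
Bug: WHERE cannot follow GROUP BY

Fix: Move the WHERE clause before GROUP BY

Corrected query:
SELECT account, AVG(amount) FROM transactions WHERE amount > 2952.26 GROUP BY account

Result:
account | AVG(amount)
--------+------------
ACC-105 | 3180.22    
ACC-106 | 4017.19    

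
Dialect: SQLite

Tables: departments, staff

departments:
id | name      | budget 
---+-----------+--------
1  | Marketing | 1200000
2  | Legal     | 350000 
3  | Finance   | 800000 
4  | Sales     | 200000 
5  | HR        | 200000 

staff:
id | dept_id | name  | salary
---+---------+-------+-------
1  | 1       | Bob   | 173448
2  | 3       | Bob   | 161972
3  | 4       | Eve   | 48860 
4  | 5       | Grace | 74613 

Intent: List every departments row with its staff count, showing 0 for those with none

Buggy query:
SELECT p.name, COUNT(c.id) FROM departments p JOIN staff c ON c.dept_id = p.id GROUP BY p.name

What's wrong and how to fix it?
Bug: INNER JOIN drops departments rows that have no matching staff rows

Fix: Use LEFT JOIN so parents without children still appear (COUNT(c.id) gives 0)

Corrected query:
SELECT p.name, COUNT(c.id) FROM departments p LEFT JOIN staff c ON c.dept_id = p.id GROUP BY p.name

Result:
name      | COUNT(c.id)
----------+------------
Finance   | 1          
HR        | 1          
Legal     | 0          
Marketing | 1          
Sales     | 1          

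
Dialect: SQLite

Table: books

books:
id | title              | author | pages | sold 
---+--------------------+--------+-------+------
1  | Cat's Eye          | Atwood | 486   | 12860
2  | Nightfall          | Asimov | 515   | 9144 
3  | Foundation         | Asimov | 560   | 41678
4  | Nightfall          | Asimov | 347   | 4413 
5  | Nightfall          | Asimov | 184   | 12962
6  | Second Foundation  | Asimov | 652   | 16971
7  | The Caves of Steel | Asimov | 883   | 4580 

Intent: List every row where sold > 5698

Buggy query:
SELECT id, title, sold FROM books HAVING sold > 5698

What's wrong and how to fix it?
Bug: This is a non-aggregate query (no GROUP BY, no aggregates), so in SQLite the HAVING clause is invalid here; a row-level condition belongs in WHERE

Fix: Use WHERE for row-level filtering

Corrected query:
SELECT id, title, sold FROM books WHERE sold > 5698

Result:
id | title             | sold 
---+-------------------+------
1  | Cat's Eye         | 12860
2  | Nightfall         | 9144 
3  | Foundation        | 41678
5  | Nightfall         | 12962
6  | Second Foundation | 16971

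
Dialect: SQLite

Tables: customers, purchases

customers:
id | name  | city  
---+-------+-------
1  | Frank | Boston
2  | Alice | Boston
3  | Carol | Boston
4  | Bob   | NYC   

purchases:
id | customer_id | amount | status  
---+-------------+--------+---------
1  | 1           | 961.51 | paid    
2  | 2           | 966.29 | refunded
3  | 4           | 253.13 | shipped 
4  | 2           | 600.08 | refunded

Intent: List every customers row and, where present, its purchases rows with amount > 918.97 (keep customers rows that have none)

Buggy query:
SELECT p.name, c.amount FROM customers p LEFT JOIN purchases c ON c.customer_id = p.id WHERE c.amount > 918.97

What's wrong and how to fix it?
Bug: A WHERE condition on the right-hand table after LEFT JOIN drops unmatched parents

Fix: Move the right-table condition into the ON clause so unmatched parents are kept

Corrected query:
SELECT p.name, c.amount FROM customers p LEFT JOIN purchases c ON c.customer_id = p.id AND c.amount > 918.97

Result:
name  | amount
------+-------
Frank | 961.51
Alice | 966.29
Carol | NULL  
Bob   | NULL  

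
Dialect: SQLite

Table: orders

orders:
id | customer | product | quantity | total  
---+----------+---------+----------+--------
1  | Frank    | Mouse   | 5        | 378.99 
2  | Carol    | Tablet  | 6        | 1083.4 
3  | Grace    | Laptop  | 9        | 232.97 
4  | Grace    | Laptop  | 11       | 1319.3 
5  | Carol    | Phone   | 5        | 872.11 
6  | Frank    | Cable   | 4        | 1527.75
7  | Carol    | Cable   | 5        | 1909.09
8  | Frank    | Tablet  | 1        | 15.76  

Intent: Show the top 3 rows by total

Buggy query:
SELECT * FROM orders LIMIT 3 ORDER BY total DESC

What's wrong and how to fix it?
Bug: LIMIT must come after ORDER BY

Fix: Sort with ORDER BY, then apply LIMIT

Corrected query:
SELECT * FROM orders ORDER BY total DESC LIMIT 3

Result:
id | customer | product | quantity | total  
---+----------+---------+----------+--------
7  | Carol    | Cable   | 5        | 1909.09
6  | Frank    | Cable   | 4        | 1527.75
4  | Grace    | Laptop  | 11       | 1319.3 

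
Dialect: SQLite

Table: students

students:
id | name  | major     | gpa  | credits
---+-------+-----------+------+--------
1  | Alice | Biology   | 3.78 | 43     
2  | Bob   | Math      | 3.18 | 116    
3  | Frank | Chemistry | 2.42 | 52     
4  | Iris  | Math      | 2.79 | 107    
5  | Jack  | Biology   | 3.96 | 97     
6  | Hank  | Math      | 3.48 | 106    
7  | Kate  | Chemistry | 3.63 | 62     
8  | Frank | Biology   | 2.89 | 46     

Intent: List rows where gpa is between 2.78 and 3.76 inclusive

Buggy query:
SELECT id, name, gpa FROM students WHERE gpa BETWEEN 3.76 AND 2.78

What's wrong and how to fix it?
Bug: BETWEEN expects the lower bound first; with 3.76 AND 2.78 the range is empty

Fix: Swap the bounds so the smaller value comes first

Corrected query:
SELECT id, name, gpa FROM students WHERE gpa BETWEEN 2.78 AND 3.76

Result:
id | name  | gpa 
---+-------+-----
2  | Bob   | 3.18
4  | Iris  | 2.79
6  | Hank  | 3.48
7  | Kate  | 3.63
8  | Frank | 2.89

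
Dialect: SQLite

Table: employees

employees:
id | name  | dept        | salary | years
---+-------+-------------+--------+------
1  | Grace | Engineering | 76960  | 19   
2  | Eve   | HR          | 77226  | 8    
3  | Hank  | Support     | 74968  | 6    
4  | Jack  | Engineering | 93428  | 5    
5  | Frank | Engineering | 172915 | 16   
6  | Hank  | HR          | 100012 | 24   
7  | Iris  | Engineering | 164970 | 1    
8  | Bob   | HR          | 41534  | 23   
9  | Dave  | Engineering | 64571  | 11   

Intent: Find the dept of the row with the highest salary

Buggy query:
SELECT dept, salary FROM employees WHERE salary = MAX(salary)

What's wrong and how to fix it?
Bug: MAX(salary) is an aggregate and cannot be used directly in WHERE

Fix: Wrap MAX in a scalar subquery so WHERE compares against a single value

Corrected query:
SELECT dept, salary FROM employees WHERE salary = (SELECT MAX(salary) FROM employees)

Result:
dept        | salary
------------+-------
Engineering | 172915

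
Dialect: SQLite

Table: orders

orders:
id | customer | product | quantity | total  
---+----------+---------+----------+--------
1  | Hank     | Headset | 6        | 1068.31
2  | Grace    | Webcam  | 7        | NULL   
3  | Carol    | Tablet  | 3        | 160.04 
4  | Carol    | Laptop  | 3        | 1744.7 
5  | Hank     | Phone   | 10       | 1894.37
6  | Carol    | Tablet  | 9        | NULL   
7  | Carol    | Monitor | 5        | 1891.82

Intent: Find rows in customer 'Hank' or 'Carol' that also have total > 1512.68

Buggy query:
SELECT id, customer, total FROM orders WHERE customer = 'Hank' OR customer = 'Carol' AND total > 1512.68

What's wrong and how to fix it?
Bug: Without parentheses, AND is evaluated before OR, so the total filter only applies to the 'Carol' branch

Fix: Group the OR with parentheses (or use IN), then AND the threshold

Corrected query:
SELECT id, customer, total FROM orders WHERE (customer = 'Hank' OR customer = 'Carol') AND total > 1512.68

Result:
id | customer | total  
---+----------+--------
4  | Carol    | 1744.7 
5  | Hank     | 1894.37
7  | Carol    | 1891.82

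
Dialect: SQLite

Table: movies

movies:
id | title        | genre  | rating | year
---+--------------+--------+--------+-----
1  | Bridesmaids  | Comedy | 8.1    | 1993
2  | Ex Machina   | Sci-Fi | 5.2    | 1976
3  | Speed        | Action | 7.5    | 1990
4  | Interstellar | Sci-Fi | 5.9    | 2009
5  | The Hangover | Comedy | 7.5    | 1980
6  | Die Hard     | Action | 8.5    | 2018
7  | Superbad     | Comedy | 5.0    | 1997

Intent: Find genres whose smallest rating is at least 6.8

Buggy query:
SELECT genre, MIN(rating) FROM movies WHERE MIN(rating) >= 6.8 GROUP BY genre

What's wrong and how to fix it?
Bug: Aggregates like MIN are computed per group after WHERE runs

Fix: Replace WHERE with HAVING after the GROUP BY

Corrected query:
SELECT genre, MIN(rating) FROM movies GROUP BY genre HAVING MIN(rating) >= 6.8

Result:
genre  | MIN(rating)
-------+------------
Action | 7.5        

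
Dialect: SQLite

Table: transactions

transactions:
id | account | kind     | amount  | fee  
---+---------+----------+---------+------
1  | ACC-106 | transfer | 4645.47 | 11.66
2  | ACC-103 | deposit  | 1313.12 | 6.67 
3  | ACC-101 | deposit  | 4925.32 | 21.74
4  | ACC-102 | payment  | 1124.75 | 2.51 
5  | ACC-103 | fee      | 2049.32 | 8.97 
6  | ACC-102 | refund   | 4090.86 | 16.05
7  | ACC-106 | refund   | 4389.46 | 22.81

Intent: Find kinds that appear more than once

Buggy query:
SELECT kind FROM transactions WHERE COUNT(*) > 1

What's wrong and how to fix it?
Bug: WHERE can't reference COUNT(*); aggregates are computed after WHERE

Fix: GROUP BY kind, then filter groups with HAVING COUNT(*) > 1

Corrected query:
SELECT kind FROM transactions GROUP BY kind HAVING COUNT(*) > 1

Result:
kind   
-------
deposit
refund 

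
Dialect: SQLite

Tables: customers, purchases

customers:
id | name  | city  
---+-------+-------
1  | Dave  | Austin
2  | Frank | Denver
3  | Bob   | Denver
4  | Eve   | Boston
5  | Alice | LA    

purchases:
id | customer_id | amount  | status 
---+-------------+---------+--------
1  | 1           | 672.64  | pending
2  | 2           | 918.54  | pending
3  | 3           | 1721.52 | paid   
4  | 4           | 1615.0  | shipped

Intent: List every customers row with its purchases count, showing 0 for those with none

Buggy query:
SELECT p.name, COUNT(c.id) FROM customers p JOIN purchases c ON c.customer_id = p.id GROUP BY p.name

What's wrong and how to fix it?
Bug: An inner join excludes parents with zero children

Fix: Use LEFT JOIN so parents without children still appear (COUNT(c.id) gives 0)

Corrected query:
SELECT p.name, COUNT(c.id) FROM customers p LEFT JOIN purchases c ON c.customer_id = p.id GROUP BY p.name

Result:
name  | COUNT(c.id)
------+------------
Alice | 0          
Bob   | 1          
Dave  | 1          
Eve   | 1          
Frank | 1          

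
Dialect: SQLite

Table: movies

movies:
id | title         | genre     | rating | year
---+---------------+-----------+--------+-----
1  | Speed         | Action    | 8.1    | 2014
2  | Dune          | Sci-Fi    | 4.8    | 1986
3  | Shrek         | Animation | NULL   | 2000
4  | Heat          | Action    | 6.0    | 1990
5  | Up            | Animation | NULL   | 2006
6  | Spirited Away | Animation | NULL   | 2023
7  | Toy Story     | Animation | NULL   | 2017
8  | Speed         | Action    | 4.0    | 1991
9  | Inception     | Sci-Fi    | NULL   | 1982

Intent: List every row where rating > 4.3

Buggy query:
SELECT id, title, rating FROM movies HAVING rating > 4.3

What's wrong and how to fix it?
Bug: HAVING filters the output of aggregation, but this query has no GROUP BY and no aggregate functions, so SQLite rejects it (HAVING clause on a non-aggregate query); the condition here is per row

Fix: Use WHERE for row-level filtering

Corrected query:
SELECT id, title, rating FROM movies WHERE rating > 4.3

Result:
id | title | rating
---+-------+-------
1  | Speed | 8.1   
2  | Dune  | 4.8   
4  | Heat  | 6     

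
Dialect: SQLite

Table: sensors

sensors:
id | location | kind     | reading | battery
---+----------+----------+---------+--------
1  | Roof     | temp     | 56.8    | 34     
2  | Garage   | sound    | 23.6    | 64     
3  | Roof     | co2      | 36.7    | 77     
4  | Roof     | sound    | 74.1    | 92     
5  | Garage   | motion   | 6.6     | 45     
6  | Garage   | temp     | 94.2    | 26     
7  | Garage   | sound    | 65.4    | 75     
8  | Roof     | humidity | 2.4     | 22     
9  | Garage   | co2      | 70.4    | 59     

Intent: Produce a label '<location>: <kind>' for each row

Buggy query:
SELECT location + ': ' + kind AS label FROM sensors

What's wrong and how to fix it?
Bug: '+' is numeric addition; on text columns SQLite converts them to 0 instead of concatenating

Fix: Replace + with || to concatenate text

Corrected query:
SELECT location || ': ' || kind AS label FROM sensors

Result:
label         
--------------
Roof: temp    
Garage: sound 
Roof: co2     
Roof: sound   
Garage: motion
Garage: temp  
Garage: sound 
Roof: humidity
Garage: co2   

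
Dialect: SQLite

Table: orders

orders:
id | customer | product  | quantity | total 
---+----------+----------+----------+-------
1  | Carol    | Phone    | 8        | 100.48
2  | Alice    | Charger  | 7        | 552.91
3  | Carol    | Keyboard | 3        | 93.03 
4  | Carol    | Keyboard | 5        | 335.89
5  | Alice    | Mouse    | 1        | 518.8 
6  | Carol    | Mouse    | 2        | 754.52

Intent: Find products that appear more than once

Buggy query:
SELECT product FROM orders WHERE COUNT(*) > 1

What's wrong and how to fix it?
Bug: WHERE can't reference COUNT(*); aggregates are computed after WHERE

Fix: Group first, then use HAVING for the count condition

Corrected query:
SELECT product FROM orders GROUP BY product HAVING COUNT(*) > 1

Result:
product 
--------
Keyboard
Mouse   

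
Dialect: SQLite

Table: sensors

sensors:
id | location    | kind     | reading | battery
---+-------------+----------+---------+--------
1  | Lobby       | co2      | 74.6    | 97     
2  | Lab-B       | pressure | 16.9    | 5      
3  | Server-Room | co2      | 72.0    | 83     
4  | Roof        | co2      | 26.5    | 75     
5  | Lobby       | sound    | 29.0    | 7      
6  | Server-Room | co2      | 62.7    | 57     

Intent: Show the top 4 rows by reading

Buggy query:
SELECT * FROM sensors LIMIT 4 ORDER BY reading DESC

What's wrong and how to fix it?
Bug: LIMIT must come after ORDER BY

Fix: Sort with ORDER BY, then apply LIMIT

Corrected query:
SELECT * FROM sensors ORDER BY reading DESC LIMIT 4

Result:
id | location    | kind  | reading | battery
---+-------------+-------+---------+--------
1  | Lobby       | co2   | 74.6    | 97     
3  | Server-Room | co2   | 72      | 83     
6  | Server-Room | co2   | 62.7    | 57     
5  | Lobby       | sound | 29      | 7      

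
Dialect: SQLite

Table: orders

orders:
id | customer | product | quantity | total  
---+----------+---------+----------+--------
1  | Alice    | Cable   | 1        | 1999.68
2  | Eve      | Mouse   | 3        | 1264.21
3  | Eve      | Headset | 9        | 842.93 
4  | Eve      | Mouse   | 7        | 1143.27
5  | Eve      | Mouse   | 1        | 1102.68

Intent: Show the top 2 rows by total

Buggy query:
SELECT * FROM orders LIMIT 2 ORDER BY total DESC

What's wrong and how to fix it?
Bug: LIMIT must come after ORDER BY

Fix: Sort with ORDER BY, then apply LIMIT

Corrected query:
SELECT * FROM orders ORDER BY total DESC LIMIT 2

Result:
id | customer | product | quantity | total  
---+----------+---------+----------+--------
1  | Alice    | Cable   | 1        | 1999.68
2  | Eve      | Mouse   | 3        | 1264.21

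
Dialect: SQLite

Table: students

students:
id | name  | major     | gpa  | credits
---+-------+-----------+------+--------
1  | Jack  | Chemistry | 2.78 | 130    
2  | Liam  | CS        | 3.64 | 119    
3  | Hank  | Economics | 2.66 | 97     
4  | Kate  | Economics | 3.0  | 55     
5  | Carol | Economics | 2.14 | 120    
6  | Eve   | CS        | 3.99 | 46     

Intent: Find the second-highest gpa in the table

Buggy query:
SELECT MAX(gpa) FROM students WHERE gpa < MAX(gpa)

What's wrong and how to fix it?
Bug: MAX(gpa) on the right of the comparison is an aggregate-in-WHERE error

Fix: Put the inner MAX in a scalar subquery

Corrected query:
SELECT MAX(gpa) FROM students WHERE gpa < (SELECT MAX(gpa) FROM students)

Result:
MAX(gpa)
--------
3.64    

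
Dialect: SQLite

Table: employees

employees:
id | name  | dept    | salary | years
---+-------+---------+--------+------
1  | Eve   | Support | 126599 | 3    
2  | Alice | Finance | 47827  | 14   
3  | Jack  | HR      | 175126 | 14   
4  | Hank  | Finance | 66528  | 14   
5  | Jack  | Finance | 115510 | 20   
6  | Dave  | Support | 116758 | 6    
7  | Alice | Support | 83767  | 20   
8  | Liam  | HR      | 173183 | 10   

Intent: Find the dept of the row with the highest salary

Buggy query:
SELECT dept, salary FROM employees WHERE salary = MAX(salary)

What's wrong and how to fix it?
Bug: WHERE is evaluated per row; an aggregate over the whole table isn't defined there

Fix: Wrap MAX in a scalar subquery so WHERE compares against a single value

Corrected query:
SELECT dept, salary FROM employees WHERE salary = (SELECT MAX(salary) FROM employees)

Result:
dept | salary
-----+-------
HR   | 175126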